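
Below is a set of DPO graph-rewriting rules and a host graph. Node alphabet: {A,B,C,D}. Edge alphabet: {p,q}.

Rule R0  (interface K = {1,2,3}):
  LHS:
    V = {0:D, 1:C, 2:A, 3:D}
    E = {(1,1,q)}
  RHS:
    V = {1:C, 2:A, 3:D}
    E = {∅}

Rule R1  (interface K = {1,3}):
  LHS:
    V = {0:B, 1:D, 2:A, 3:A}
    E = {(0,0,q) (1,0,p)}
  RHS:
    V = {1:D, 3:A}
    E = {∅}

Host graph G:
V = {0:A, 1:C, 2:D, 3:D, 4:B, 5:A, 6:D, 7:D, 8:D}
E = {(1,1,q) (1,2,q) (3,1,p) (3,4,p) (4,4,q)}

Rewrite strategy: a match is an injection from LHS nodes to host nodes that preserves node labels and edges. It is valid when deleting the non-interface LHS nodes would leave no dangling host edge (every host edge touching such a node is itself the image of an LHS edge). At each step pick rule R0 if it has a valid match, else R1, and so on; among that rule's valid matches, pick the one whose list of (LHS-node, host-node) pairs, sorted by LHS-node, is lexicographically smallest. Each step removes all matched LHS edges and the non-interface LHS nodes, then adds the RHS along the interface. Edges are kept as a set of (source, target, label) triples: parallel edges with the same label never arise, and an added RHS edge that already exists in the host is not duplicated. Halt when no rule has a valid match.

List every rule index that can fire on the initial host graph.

Answer: [R0,R1]

Steps:
R0: 24 valid matches — {0↦6, 1↦1, 2↦0, 3↦2}, {0↦6, 1↦1, 2↦0, 3↦3}, {0↦6, 1↦1, 2↦0, 3↦7} (+21 more)
R1: 2 valid matches — {0↦4, 1↦3, 2↦0, 3↦5}, {0↦4, 1↦3, 2↦5, 3↦0}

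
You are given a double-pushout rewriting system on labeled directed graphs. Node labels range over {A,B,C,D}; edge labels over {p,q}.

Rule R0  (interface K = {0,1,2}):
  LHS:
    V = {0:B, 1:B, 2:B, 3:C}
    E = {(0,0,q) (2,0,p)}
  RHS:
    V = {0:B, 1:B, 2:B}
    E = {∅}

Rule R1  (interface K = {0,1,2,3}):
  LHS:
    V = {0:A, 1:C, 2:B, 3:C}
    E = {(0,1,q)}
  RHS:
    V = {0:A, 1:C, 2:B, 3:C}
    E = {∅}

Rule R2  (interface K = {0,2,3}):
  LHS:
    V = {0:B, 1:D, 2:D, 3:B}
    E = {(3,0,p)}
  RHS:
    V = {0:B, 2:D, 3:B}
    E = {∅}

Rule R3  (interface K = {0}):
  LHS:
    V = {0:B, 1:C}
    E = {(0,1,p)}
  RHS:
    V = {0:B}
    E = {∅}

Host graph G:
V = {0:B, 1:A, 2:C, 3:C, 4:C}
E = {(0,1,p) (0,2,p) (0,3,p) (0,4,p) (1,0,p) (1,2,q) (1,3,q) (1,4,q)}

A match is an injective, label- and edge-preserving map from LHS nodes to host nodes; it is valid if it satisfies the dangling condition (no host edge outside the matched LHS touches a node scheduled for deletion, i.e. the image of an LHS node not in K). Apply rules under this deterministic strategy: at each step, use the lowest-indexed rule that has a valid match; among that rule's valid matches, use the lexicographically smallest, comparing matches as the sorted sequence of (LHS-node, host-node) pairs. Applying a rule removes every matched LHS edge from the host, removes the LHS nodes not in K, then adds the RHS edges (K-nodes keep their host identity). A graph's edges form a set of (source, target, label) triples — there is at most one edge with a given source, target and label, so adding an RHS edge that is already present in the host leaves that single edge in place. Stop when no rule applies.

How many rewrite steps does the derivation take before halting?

Answer: 6

Steps:
initial: |V|=5 |E|=8  E = 0-p->1 0-p->2 0-p->3 0-p->4 1-p->0 1-q->2 1-q->3 1-q->4
step 1: apply R1 at {0↦1, 1↦2, 2↦0, 3↦3}  → |V|=5 |E|=7  E = 0-p->1 0-p->2 0-p->3 0-p->4 1-p->0 1-q->3 1-q->4
step 2: apply R1 at {0↦1, 1↦3, 2↦0, 3↦2}  → |V|=5 |E|=6  E = 0-p->1 0-p->2 0-p->3 0-p->4 1-p->0 1-q->4
step 3: apply R1 at {0↦1, 1↦4, 2↦0, 3↦2}  → |V|=5 |E|=5  E = 0-p->1 0-p->2 0-p->3 0-p->4 1-p->0
step 4: apply R3 at {0↦0, 1↦2}  → |V|=4 |E|=4  E = 0-p->1 0-p->3 0-p->4 1-p->0
step 5: apply R3 at {0↦0, 1↦3}  → |V|=3 |E|=3  E = 0-p->1 0-p->4 1-p->0
step 6: apply R3 at {0↦0, 1↦4}  → |V|=2 |E|=2  E = 0-p->1 1-p->0
halt: no rule applies after step 6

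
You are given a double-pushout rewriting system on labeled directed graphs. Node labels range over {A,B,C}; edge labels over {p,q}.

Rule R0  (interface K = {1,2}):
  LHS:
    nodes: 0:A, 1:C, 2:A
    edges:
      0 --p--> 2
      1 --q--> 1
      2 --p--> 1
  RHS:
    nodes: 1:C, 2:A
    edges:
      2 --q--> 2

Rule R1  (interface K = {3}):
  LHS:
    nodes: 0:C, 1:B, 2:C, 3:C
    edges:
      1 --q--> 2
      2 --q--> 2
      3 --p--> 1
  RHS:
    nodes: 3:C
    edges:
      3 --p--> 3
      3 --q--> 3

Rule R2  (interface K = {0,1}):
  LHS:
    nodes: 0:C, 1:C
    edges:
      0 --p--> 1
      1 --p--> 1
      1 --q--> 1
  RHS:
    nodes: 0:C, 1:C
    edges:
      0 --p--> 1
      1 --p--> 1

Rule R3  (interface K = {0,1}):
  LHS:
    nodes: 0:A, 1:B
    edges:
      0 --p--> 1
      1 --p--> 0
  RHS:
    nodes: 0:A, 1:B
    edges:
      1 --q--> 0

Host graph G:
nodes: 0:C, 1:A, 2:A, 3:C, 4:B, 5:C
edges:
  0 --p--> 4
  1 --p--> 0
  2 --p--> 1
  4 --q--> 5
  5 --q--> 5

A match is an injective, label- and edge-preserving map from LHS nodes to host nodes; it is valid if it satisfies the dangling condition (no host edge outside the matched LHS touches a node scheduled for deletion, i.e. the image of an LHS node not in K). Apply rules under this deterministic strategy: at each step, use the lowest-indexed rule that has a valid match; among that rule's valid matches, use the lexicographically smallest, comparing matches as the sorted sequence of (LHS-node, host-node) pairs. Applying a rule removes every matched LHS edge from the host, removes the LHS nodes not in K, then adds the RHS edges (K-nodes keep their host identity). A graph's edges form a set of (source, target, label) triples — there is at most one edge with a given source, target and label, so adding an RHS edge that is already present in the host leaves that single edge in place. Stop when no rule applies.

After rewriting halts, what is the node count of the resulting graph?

start.  V:6 E:5  edges: 0-p->4 1-p->0 2-p->1 4-q->5 5-q->5
1. fire R1 via {0↦3, 1↦4, 2↦5, 3↦0}  →  V:3 E:4  edges: 0-p->0 0-q->0 1-p->0 2-p->1
2. fire R0 via {0↦2, 1↦0, 2↦1}  →  V:2 E:2  edges: 0-p->0 1-q->1
normal form: no rule applies after step 2
NF nodes: {0:C, 1:A}

Answer: 2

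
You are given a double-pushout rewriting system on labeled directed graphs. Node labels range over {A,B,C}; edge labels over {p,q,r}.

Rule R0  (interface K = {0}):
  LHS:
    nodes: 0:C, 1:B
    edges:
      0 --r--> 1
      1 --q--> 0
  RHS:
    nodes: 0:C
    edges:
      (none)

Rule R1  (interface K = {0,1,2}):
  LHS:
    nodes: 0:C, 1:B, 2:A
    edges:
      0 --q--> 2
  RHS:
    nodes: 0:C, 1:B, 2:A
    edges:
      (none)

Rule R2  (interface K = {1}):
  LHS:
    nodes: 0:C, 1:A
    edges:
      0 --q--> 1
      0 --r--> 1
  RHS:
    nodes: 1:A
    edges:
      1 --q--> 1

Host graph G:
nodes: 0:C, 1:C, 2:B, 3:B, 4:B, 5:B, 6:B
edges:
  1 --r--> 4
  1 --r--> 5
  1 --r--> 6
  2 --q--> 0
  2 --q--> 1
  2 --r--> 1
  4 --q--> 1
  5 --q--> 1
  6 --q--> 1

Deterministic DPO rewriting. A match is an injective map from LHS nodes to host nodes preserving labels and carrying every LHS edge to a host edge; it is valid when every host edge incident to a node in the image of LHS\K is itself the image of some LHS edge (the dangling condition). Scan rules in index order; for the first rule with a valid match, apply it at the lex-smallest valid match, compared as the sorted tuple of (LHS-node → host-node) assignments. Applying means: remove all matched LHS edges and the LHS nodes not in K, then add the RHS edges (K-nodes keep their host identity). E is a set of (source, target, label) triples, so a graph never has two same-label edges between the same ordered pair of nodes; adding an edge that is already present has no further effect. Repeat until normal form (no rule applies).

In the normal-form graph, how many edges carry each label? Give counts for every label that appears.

Answer: q:2 r:1

Derivation:
initial: |V|=7 |E|=9  E = 1-r->4 1-r->5 1-r->6 2-q->0 2-q->1 2-r->1 4-q->1 5-q->1 6-q->1
step 1: apply R0 at {0↦1, 1↦4}  → |V|=6 |E|=7  E = 1-r->5 1-r->6 2-q->0 2-q->1 2-r->1 5-q->1 6-q->1
step 2: apply R0 at {0↦1, 1↦5}  → |V|=5 |E|=5  E = 1-r->6 2-q->0 2-q->1 2-r->1 6-q->1
step 3: apply R0 at {0↦1, 1↦6}  → |V|=4 |E|=3  E = 2-q->0 2-q->1 2-r->1
halt: no rule applies after step 3
NF edges: [(2, 0, 'q'), (2, 1, 'q'), (2, 1, 'r')]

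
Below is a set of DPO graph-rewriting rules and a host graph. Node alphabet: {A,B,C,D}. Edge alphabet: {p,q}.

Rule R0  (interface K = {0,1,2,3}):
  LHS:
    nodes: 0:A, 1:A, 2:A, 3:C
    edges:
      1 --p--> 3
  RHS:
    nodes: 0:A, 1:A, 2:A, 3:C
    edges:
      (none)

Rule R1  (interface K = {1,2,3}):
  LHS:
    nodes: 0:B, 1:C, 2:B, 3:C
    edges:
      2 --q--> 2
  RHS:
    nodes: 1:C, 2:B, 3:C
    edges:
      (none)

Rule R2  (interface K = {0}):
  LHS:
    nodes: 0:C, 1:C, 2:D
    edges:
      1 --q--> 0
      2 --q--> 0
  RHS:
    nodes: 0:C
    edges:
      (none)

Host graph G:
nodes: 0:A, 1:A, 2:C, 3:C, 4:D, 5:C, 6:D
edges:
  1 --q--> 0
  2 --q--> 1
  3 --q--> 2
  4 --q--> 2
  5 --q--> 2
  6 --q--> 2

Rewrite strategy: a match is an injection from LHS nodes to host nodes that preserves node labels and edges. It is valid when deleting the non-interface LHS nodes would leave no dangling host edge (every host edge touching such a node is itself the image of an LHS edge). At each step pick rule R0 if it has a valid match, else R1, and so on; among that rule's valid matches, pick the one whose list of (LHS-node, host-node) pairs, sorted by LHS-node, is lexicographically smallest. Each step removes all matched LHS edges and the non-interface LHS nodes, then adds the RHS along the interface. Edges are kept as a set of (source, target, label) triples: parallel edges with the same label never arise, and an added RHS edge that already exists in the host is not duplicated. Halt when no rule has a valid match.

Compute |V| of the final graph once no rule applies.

start.  V:7 E:6  edges: 1-q->0 2-q->1 3-q->2 4-q->2 5-q->2 6-q->2
1. fire R2 via {0↦2, 1↦3, 2↦4}  →  V:5 E:4  edges: 1-q->0 2-q->1 5-q->2 6-q->2
2. fire R2 via {0↦2, 1↦5, 2↦6}  →  V:3 E:2  edges: 1-q->0 2-q->1
normal form: no rule applies after step 2
NF nodes: {0:A, 1:A, 2:C}

Answer: 3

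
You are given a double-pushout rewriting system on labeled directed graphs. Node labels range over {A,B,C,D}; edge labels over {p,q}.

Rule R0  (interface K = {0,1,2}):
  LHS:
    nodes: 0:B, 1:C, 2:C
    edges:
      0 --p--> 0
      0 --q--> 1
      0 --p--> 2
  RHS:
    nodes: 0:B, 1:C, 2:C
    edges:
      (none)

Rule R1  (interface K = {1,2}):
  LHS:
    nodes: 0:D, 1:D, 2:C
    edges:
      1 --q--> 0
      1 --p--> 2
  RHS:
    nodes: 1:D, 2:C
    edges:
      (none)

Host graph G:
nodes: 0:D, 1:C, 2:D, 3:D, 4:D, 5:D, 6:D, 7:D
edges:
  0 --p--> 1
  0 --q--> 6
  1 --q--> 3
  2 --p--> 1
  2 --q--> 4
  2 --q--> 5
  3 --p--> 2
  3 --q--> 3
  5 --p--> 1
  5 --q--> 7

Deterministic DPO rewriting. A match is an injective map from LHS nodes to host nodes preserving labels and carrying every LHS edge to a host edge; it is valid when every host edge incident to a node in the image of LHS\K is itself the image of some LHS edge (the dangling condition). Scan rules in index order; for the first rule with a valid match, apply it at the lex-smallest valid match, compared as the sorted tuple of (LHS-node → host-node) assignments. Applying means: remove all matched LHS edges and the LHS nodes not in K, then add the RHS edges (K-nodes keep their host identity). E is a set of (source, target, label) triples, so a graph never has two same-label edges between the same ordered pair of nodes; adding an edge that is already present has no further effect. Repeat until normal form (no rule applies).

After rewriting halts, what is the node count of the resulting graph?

initial: |V|=8 |E|=10  E = 0-p->1 0-q->6 1-q->3 2-p->1 2-q->4 2-q->5 3-p->2 3-q->3 5-p->1 5-q->7
step 1: apply R1 at {0↦4, 1↦2, 2↦1}  → |V|=7 |E|=8  E = 0-p->1 0-q->6 1-q->3 2-q->5 3-p->2 3-q->3 5-p->1 5-q->7
step 2: apply R1 at {0↦6, 1↦0, 2↦1}  → |V|=6 |E|=6  E = 1-q->3 2-q->5 3-p->2 3-q->3 5-p->1 5-q->7
step 3: apply R1 at {0↦7, 1↦5, 2↦1}  → |V|=5 |E|=4  E = 1-q->3 2-q->5 3-p->2 3-q->3
halt: no rule applies after step 3
NF nodes: {0:D, 1:C, 2:D, 3:D, 5:D}

Answer: 5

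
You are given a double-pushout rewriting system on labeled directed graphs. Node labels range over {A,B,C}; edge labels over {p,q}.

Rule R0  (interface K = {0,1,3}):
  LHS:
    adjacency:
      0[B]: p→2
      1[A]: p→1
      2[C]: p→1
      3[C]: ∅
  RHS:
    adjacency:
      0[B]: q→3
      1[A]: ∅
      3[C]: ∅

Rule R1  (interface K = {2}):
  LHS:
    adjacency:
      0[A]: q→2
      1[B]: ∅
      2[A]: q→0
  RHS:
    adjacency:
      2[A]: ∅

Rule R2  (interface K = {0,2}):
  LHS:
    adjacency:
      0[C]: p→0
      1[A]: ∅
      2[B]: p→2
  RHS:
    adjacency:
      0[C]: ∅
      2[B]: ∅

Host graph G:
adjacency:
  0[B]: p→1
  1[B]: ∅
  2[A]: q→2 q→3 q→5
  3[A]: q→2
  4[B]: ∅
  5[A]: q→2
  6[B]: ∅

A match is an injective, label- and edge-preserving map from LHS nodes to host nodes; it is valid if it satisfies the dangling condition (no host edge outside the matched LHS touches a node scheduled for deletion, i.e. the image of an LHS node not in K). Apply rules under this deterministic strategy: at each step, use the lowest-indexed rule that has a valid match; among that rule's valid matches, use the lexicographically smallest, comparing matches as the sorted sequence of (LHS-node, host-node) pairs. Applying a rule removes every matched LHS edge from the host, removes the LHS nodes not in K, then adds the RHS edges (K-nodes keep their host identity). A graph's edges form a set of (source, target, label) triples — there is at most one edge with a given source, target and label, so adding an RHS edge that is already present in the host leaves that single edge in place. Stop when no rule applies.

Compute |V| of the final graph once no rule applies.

[0] host  ⇒  7 nodes, 6 edges  {0-p->1 2-q->2 2-q->3 2-q->5 3-q->2 5-q->2}
[1] R1 @ {0↦3, 1↦4, 2↦2}  ⇒  5 nodes, 4 edges  {0-p->1 2-q->2 2-q->5 5-q->2}
[2] R1 @ {0↦5, 1↦6, 2↦2}  ⇒  3 nodes, 2 edges  {0-p->1 2-q->2}
final graph: no rule applies after step 2
NF nodes: {0:B, 1:B, 2:A}

Answer: 3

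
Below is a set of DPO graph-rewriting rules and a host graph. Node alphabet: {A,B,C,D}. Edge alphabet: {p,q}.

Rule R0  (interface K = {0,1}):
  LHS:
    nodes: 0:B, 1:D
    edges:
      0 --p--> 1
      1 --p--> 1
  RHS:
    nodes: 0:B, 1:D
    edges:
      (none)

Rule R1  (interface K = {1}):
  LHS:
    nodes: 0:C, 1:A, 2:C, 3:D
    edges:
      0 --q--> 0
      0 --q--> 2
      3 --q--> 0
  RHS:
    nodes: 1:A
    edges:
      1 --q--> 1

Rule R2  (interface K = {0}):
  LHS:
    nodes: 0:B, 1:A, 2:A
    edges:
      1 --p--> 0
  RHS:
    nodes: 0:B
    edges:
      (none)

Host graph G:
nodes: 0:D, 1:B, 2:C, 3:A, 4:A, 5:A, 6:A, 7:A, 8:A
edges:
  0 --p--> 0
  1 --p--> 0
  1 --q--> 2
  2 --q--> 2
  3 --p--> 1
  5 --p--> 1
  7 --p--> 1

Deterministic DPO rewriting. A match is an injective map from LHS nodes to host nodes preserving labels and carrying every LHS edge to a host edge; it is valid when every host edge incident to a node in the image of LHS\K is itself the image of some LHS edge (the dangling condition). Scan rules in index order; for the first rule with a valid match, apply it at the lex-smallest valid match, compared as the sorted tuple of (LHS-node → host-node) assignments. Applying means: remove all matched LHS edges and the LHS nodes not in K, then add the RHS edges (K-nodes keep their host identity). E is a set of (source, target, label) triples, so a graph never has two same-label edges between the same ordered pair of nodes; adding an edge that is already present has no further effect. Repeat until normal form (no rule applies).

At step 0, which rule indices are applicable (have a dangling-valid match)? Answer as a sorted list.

Answer: [R0,R2]

Steps:
R0: 1 valid match — {0↦1, 1↦0}
R1: no valid match — LHS pattern not found
R2: 9 valid matches — {0↦1, 1↦3, 2↦4}, {0↦1, 1↦3, 2↦6}, {0↦1, 1↦3, 2↦8} (+6 more)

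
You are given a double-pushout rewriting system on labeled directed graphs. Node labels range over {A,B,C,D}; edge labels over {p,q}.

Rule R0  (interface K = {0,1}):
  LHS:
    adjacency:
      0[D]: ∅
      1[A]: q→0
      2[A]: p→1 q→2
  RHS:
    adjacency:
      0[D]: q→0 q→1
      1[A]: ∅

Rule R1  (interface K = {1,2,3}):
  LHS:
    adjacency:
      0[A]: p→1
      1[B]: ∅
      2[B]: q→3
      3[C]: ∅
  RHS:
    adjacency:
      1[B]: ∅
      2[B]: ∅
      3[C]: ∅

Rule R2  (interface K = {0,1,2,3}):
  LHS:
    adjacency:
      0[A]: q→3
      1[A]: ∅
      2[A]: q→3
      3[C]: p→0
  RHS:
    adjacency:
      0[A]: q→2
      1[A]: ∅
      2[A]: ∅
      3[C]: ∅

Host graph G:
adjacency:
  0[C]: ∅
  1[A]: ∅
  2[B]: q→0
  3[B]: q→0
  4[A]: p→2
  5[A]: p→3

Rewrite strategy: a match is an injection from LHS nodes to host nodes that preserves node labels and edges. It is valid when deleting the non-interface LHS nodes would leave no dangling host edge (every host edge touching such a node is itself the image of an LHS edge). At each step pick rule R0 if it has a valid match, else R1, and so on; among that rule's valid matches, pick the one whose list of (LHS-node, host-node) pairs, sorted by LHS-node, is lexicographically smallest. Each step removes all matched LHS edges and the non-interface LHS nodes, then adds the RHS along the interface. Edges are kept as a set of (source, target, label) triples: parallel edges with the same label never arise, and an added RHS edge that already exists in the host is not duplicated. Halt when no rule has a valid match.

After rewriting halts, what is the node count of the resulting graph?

start.  V:6 E:4  edges: 2-q->0 3-q->0 4-p->2 5-p->3
1. fire R1 via {0↦4, 1↦2, 2↦3, 3↦0}  →  V:5 E:2  edges: 2-q->0 5-p->3
2. fire R1 via {0↦5, 1↦3, 2↦2, 3↦0}  →  V:4 E:0  edges: ∅
normal form: no rule applies after step 2
NF nodes: {0:C, 1:A, 2:B, 3:B}

Answer: 4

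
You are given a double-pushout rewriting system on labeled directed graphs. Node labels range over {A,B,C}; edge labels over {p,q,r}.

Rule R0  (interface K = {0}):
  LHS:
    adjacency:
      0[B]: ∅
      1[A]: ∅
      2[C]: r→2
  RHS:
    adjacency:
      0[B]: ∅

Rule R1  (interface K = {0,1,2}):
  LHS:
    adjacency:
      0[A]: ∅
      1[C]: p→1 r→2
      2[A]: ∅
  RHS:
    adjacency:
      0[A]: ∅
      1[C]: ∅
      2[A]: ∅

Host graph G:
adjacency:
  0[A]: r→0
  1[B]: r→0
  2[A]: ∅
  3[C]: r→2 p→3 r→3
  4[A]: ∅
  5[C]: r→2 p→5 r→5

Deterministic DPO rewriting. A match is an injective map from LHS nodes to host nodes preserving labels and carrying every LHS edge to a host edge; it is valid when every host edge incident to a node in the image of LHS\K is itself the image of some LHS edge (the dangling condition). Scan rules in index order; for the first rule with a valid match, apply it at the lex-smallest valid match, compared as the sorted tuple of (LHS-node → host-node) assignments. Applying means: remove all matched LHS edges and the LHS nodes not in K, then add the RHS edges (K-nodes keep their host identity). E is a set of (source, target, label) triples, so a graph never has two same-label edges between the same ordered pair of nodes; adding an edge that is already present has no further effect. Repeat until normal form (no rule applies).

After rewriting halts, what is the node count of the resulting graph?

Answer: 2

Steps:
initial: |V|=6 |E|=8  E = 0-r->0 1-r->0 3-r->2 3-p->3 3-r->3 5-r->2 5-p->5 5-r->5
step 1: apply R1 at {0↦0, 1↦3, 2↦2}  → |V|=6 |E|=6  E = 0-r->0 1-r->0 3-r->3 5-r->2 5-p->5 5-r->5
step 2: apply R0 at {0↦1, 1↦4, 2↦3}  → |V|=4 |E|=5  E = 0-r->0 1-r->0 5-r->2 5-p->5 5-r->5
step 3: apply R1 at {0↦0, 1↦5, 2↦2}  → |V|=4 |E|=3  E = 0-r->0 1-r->0 5-r->5
step 4: apply R0 at {0↦1, 1↦2, 2↦5}  → |V|=2 |E|=2  E = 0-r->0 1-r->0
halt: no rule applies after step 4
NF nodes: {0:A, 1:B}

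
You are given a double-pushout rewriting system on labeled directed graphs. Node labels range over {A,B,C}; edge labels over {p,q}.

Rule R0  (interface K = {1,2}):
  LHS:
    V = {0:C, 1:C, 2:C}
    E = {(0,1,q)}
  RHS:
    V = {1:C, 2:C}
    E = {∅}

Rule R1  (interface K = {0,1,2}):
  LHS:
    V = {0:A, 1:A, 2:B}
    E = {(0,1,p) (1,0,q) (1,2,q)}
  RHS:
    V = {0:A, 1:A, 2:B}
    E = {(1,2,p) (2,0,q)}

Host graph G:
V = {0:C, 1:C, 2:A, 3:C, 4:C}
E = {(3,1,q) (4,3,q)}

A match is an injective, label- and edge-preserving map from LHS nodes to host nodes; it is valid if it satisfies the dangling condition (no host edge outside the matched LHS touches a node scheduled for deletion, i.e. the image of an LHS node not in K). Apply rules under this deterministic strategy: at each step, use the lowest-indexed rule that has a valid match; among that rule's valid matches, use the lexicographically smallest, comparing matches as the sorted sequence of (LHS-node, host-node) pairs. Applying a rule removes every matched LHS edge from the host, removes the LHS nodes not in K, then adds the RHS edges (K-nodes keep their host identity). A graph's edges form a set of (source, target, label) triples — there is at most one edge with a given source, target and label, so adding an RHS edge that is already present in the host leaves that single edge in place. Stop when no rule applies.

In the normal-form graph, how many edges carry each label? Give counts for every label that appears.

Answer: (no edges)

Steps:
start.  V:5 E:2  edges: 3-q->1 4-q->3
1. fire R0 via {0↦4, 1↦3, 2↦0}  →  V:4 E:1  edges: 3-q->1
2. fire R0 via {0↦3, 1↦1, 2↦0}  →  V:3 E:0  edges: ∅
final graph: no rule applies after step 2
NF edges: []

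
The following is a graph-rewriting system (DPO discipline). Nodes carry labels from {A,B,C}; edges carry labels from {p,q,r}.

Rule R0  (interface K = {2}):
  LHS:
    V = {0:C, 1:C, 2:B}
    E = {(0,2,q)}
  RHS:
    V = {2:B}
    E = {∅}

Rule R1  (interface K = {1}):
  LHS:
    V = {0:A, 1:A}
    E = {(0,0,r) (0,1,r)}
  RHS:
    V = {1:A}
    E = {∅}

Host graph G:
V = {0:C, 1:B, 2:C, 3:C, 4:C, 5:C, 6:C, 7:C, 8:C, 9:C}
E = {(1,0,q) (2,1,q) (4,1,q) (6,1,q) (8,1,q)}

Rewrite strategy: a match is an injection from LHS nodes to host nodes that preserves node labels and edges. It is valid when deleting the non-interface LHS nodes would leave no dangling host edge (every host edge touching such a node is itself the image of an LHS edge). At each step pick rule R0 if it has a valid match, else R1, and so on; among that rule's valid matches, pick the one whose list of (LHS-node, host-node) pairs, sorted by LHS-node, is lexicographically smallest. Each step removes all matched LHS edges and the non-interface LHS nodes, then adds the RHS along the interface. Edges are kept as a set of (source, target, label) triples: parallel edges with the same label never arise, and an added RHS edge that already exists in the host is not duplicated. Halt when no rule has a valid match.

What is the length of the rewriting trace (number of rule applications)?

Answer: 4

Steps:
[0] host  ⇒  10 nodes, 5 edges  {1-q->0 2-q->1 4-q->1 6-q->1 8-q->1}
[1] R0 @ {0↦2, 1↦3, 2↦1}  ⇒  8 nodes, 4 edges  {1-q->0 4-q->1 6-q->1 8-q->1}
[2] R0 @ {0↦4, 1↦5, 2↦1}  ⇒  6 nodes, 3 edges  {1-q->0 6-q->1 8-q->1}
[3] R0 @ {0↦6, 1↦7, 2↦1}  ⇒  4 nodes, 2 edges  {1-q->0 8-q->1}
[4] R0 @ {0↦8, 1↦9, 2↦1}  ⇒  2 nodes, 1 edges  {1-q->0}
halt: no rule applies after step 4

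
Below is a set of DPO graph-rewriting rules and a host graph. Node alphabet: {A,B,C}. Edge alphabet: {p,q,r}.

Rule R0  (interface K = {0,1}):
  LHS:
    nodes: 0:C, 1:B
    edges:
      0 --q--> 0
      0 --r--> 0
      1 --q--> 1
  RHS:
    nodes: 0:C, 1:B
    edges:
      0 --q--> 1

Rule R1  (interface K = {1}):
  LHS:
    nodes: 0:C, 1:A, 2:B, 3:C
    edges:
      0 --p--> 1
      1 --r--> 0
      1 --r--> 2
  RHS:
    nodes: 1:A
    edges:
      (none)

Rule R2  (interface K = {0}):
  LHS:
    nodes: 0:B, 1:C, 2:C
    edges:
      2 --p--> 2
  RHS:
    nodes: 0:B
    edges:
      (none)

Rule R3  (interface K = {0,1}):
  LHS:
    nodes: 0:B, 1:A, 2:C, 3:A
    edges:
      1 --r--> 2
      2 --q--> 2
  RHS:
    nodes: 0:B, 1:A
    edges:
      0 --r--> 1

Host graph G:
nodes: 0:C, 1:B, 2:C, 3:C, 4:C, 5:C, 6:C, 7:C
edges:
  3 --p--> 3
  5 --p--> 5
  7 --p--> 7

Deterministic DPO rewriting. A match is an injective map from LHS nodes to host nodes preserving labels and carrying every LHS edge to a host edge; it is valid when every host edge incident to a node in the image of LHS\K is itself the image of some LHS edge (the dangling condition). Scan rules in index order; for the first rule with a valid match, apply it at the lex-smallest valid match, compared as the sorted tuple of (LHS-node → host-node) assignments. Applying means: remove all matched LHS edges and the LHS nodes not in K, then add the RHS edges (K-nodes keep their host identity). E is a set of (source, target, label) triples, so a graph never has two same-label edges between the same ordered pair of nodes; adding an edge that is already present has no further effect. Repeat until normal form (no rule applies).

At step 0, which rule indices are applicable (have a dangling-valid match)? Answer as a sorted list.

Answer: [R2]

Derivation:
R0: no valid match — LHS pattern not found
R1: no valid match — LHS pattern not found
R2: 12 valid matches — {0↦1, 1↦0, 2↦3}, {0↦1, 1↦0, 2↦5}, {0↦1, 1↦0, 2↦7} (+9 more)
R3: no valid match — LHS pattern not found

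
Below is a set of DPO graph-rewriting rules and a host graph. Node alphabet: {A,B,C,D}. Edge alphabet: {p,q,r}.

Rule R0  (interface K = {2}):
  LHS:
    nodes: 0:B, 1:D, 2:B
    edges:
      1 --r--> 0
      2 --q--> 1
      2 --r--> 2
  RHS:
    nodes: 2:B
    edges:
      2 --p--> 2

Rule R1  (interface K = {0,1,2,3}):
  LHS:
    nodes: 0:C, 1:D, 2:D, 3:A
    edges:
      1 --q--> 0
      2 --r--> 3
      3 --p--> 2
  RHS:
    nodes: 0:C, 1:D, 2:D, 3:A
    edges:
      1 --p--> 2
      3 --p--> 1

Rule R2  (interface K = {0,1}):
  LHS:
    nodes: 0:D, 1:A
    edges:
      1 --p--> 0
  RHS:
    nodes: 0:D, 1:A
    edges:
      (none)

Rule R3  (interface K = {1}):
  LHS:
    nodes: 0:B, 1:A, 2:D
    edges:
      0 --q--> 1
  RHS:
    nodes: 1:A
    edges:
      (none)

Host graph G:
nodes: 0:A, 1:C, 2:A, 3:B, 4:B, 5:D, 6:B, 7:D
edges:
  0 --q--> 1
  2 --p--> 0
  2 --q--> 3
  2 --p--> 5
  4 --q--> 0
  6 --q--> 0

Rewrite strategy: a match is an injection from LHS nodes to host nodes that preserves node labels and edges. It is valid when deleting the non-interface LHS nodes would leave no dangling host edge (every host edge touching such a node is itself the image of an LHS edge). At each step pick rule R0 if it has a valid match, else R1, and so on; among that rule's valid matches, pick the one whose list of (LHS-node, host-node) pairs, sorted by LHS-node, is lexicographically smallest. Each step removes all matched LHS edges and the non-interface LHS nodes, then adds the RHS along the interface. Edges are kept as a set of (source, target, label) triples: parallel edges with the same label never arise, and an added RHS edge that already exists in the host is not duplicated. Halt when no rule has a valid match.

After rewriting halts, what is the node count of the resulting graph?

initial: |V|=8 |E|=6  E = 0-q->1 2-p->0 2-q->3 2-p->5 4-q->0 6-q->0
step 1: apply R2 at {0↦5, 1↦2}  → |V|=8 |E|=5  E = 0-q->1 2-p->0 2-q->3 4-q->0 6-q->0
step 2: apply R3 at {0↦4, 1↦0, 2↦5}  → |V|=6 |E|=4  E = 0-q->1 2-p->0 2-q->3 6-q->0
step 3: apply R3 at {0↦6, 1↦0, 2↦7}  → |V|=4 |E|=3  E = 0-q->1 2-p->0 2-q->3
normal form: no rule applies after step 3
NF nodes: {0:A, 1:C, 2:A, 3:B}

Answer: 4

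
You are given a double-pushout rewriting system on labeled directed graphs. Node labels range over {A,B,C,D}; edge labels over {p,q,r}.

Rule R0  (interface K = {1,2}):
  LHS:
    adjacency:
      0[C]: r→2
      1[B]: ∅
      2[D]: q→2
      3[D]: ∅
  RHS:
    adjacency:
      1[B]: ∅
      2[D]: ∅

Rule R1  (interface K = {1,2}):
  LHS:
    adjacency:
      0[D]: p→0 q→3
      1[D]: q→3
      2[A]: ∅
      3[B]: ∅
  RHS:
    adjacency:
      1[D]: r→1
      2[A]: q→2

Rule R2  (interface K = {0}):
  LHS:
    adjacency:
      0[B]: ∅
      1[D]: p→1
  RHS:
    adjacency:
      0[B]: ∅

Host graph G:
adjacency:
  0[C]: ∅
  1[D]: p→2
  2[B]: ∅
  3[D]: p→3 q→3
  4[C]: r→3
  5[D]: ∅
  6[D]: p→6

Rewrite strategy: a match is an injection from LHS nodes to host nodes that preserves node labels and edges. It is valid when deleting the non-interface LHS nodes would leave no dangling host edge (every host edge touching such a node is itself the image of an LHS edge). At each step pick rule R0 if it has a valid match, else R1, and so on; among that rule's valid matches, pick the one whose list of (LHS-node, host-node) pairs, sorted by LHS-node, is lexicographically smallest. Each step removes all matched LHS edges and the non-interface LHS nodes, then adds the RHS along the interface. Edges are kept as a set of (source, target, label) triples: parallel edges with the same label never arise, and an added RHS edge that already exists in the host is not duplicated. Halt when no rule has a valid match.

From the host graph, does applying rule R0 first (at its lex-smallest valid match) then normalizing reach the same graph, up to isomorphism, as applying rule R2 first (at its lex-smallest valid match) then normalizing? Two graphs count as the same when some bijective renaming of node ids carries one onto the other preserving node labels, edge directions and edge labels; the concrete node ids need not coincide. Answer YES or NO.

Answer: YES

Rewrite trace:
branch R0-first: apply at {0↦4, 1↦2, 2↦3, 3↦5} → |E|=3, then 2 more step(s) → NF |V|=3 |E|=1 V={0:C, 1:D, 2:B} E=1-p->2
branch R2-first: apply at {0↦2, 1↦6} → |E|=4, then 2 more step(s) → NF |V|=3 |E|=1 V={0:C, 1:D, 2:B} E=1-p->2
graphs isomorphic (equal up to label-preserving node renaming)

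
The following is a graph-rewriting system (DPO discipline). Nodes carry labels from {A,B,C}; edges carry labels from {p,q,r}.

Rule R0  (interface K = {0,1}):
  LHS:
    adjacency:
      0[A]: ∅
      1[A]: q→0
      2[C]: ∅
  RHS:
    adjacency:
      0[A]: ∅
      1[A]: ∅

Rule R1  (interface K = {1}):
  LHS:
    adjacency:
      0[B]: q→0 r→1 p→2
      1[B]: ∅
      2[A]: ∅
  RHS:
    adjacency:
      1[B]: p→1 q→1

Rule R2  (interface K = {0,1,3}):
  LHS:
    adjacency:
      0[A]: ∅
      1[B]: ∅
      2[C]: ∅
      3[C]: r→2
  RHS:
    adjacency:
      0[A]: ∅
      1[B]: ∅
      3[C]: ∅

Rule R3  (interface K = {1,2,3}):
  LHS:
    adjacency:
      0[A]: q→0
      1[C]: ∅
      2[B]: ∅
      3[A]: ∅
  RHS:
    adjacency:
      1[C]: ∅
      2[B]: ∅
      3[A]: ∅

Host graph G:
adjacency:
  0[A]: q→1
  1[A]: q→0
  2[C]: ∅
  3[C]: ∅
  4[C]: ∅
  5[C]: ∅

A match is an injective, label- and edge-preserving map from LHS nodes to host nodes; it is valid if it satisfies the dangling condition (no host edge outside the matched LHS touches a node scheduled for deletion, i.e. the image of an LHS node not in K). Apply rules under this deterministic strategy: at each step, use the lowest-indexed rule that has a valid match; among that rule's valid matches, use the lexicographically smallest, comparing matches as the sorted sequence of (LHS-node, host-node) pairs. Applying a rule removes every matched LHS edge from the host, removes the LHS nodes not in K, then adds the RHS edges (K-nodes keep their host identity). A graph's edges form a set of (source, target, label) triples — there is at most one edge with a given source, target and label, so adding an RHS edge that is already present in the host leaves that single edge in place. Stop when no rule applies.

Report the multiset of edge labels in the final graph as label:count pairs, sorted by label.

start.  V:6 E:2  edges: 0-q->1 1-q->0
1. fire R0 via {0↦0, 1↦1, 2↦2}  →  V:5 E:1  edges: 0-q->1
2. fire R0 via {0↦1, 1↦0, 2↦3}  →  V:4 E:0  edges: ∅
final graph: no rule applies after step 2
NF edges: []

Answer: (no edges)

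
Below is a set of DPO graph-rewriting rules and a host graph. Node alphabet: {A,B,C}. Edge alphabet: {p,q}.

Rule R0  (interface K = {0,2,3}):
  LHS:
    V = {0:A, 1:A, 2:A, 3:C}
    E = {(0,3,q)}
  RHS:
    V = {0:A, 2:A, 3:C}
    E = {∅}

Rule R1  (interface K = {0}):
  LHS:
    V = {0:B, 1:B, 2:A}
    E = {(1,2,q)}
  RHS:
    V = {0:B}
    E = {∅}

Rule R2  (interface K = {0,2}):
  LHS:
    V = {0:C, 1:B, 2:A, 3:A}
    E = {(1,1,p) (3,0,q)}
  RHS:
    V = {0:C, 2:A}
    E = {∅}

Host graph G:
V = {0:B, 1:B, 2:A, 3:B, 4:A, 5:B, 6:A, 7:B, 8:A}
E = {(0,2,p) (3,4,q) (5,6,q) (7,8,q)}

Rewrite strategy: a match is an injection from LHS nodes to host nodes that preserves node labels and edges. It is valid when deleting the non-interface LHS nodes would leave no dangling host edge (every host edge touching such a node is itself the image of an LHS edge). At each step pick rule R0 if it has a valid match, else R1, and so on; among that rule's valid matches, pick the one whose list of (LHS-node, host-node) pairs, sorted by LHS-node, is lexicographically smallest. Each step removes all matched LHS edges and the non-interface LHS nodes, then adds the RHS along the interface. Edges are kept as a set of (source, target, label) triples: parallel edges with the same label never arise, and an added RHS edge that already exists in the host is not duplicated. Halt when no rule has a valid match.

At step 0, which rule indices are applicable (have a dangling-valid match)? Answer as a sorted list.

Answer: [R1]

Steps:
R0: no valid match — LHS pattern not found
R1: 12 valid matches — {0↦0, 1↦3, 2↦4}, {0↦0, 1↦5, 2↦6}, {0↦0, 1↦7, 2↦8} (+9 more)
R2: no valid match — LHS pattern not found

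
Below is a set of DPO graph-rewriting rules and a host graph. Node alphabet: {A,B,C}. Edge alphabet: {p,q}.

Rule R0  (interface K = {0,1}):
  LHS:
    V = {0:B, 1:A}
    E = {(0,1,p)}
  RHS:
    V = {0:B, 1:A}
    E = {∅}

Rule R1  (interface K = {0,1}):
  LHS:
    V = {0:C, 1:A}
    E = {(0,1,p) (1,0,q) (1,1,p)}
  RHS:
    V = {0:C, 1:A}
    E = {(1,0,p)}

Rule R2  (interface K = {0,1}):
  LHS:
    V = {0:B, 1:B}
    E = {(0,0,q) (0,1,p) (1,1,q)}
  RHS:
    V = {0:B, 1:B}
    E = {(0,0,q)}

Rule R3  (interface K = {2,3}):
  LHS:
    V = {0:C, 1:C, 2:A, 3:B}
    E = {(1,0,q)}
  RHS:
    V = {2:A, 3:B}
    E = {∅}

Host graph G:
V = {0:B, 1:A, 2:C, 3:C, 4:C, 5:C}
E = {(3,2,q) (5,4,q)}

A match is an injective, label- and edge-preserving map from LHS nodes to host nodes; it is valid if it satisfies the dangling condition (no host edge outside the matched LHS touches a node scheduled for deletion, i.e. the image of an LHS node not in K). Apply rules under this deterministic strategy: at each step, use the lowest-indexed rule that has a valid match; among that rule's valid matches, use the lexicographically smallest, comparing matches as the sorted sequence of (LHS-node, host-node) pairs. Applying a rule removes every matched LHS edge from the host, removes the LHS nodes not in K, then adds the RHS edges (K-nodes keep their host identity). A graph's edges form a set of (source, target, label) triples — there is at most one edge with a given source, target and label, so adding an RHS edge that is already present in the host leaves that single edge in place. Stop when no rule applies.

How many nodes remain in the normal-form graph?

initial: |V|=6 |E|=2  E = 3-q->2 5-q->4
step 1: apply R3 at {0↦2, 1↦3, 2↦1, 3↦0}  → |V|=4 |E|=1  E = 5-q->4
step 2: apply R3 at {0↦4, 1↦5, 2↦1, 3↦0}  → |V|=2 |E|=0  E = ∅
halt: no rule applies after step 2
NF nodes: {0:B, 1:A}

Answer: 2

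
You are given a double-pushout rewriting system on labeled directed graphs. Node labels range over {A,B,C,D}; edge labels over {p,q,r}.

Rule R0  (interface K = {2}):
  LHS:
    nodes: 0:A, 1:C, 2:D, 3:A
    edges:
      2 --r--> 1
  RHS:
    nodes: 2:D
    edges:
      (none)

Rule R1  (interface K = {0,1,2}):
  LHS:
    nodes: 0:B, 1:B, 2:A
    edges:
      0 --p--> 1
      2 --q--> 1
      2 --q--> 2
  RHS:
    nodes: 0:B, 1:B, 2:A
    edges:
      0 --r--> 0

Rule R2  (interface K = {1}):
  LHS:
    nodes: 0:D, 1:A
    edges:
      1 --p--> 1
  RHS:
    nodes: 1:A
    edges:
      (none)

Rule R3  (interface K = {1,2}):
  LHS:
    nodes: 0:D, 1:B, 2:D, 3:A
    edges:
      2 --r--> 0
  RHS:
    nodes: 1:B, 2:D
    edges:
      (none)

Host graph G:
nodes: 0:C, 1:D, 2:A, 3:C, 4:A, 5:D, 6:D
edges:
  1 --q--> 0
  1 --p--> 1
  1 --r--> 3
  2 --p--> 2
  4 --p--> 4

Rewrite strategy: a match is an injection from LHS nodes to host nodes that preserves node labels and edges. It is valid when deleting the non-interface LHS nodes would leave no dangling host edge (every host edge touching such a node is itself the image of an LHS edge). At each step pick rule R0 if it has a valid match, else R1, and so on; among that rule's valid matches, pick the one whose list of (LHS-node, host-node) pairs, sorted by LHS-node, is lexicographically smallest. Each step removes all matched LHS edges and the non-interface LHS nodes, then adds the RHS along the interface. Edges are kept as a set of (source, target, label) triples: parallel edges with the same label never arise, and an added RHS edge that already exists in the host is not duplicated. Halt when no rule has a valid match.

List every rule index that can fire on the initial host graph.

R0: no valid match — 2 raw matches, all fail dangling condition
R1: no valid match — LHS pattern not found
R2: 4 valid matches — {0↦5, 1↦2}, {0↦5, 1↦4}, {0↦6, 1↦2} (+1 more)
R3: no valid match — LHS pattern not found

Answer: [R2]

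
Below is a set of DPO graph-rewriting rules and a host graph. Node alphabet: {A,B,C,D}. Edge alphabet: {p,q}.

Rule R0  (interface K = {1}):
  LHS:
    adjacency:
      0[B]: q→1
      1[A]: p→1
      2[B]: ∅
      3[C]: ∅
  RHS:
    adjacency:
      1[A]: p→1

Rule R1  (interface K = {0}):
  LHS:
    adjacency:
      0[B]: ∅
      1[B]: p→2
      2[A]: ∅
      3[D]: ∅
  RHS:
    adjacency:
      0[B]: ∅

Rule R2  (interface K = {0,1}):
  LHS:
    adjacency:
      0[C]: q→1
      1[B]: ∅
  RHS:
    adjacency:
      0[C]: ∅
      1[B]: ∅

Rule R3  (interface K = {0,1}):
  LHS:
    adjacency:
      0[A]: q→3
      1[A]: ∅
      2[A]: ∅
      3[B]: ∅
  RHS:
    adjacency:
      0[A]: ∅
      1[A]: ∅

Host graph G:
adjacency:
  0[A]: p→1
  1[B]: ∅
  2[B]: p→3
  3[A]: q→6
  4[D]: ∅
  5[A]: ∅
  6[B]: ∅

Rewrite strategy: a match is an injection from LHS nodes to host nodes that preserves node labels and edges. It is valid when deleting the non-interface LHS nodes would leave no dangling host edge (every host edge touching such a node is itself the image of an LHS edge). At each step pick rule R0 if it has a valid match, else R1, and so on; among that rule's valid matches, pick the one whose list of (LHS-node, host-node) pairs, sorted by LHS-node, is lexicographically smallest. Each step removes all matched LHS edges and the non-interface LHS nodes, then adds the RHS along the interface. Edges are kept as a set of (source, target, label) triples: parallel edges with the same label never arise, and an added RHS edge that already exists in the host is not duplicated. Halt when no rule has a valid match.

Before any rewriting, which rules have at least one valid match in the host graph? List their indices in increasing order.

Answer: [R3]

Rewrite trace:
R0: no valid match — LHS pattern not found
R1: no valid match — 2 raw matches, all fail dangling condition
R2: no valid match — LHS pattern not found
R3: 1 valid match — {0↦3, 1↦0, 2↦5, 3↦6}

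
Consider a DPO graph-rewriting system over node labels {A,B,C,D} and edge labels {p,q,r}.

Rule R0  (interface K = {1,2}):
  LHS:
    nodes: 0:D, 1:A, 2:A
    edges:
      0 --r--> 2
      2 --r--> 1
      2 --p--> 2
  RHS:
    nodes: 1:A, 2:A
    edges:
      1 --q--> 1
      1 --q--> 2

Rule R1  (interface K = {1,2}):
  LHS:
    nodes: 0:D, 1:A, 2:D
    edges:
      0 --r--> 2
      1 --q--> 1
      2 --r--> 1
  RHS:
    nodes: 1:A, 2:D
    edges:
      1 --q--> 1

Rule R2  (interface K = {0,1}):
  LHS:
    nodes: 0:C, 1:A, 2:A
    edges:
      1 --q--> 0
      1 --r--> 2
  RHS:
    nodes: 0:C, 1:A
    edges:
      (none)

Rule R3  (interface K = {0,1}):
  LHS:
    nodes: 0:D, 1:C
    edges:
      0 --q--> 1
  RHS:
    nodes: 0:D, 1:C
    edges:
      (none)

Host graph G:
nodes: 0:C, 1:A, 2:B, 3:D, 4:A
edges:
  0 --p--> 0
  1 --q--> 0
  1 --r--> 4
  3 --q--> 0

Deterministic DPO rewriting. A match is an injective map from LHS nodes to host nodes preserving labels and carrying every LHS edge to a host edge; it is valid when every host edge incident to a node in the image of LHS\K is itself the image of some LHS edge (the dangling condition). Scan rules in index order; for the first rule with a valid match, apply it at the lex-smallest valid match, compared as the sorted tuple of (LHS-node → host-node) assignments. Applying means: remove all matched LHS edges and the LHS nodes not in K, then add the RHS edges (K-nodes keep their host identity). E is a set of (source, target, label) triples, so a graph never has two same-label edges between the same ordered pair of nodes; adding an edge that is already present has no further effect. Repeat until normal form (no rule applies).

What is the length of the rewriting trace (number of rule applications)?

[0] host  ⇒  5 nodes, 4 edges  {0-p->0 1-q->0 1-r->4 3-q->0}
[1] R2 @ {0↦0, 1↦1, 2↦4}  ⇒  4 nodes, 2 edges  {0-p->0 3-q->0}
[2] R3 @ {0↦3, 1↦0}  ⇒  4 nodes, 1 edges  {0-p->0}
halt: no rule applies after step 2

Answer: 2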